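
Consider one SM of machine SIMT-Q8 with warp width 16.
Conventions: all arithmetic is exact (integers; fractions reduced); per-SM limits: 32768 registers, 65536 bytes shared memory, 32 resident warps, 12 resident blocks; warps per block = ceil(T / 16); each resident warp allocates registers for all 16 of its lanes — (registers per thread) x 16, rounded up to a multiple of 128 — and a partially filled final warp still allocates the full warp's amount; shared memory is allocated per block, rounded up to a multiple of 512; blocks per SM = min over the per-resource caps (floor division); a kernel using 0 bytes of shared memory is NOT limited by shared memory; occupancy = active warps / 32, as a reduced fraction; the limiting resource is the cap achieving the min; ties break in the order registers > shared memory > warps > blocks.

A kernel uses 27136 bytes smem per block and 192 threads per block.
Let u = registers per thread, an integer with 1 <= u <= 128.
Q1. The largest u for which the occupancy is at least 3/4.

Answer: u = 80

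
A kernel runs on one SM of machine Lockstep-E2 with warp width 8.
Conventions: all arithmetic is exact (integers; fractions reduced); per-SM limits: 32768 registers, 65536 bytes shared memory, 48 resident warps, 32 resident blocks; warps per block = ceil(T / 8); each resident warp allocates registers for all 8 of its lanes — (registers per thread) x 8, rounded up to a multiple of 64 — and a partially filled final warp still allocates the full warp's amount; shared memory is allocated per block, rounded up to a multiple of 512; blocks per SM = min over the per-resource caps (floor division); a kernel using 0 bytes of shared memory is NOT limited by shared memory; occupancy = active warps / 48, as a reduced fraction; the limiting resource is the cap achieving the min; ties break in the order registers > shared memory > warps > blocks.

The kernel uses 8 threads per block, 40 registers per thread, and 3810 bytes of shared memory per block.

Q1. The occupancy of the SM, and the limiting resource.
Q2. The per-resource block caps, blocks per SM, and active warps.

Answer: occupancy 1/3, limited by shared memory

registers: 102 blocks
shared memory: 16 blocks
warps: 48 blocks
blocks: 32 blocks

Answer: 16 blocks, 16 active warps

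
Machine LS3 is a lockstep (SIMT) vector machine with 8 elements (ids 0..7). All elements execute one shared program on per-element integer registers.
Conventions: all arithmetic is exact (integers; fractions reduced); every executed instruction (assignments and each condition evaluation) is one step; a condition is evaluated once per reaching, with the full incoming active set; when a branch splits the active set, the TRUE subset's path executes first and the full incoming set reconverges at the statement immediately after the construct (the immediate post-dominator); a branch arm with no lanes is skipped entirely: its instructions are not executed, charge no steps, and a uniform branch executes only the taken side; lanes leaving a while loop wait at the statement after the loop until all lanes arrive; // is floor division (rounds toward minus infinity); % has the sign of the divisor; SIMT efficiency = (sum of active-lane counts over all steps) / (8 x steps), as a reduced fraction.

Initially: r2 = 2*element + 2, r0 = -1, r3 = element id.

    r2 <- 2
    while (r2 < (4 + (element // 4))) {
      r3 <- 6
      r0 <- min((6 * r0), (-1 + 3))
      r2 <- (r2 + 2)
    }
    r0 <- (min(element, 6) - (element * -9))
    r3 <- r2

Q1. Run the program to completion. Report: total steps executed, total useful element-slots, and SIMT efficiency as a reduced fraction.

Answer: 12 steps, 80 useful, 5/6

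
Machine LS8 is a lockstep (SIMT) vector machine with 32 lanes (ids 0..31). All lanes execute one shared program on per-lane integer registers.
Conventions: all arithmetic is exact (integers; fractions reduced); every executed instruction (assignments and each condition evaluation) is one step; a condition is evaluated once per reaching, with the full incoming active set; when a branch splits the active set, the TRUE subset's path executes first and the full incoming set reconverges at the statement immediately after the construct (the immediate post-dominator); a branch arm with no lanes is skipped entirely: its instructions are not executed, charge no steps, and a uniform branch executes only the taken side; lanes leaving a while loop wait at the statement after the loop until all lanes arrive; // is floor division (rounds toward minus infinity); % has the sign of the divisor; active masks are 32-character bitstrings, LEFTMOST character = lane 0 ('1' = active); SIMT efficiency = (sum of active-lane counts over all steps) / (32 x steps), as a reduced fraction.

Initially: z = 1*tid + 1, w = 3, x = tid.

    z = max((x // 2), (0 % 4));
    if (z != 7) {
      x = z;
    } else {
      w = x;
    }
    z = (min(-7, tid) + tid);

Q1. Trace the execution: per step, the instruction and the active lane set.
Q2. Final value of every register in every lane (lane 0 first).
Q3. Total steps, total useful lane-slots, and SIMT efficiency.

step 0: z <- max((x // 2), (0 % 4))  11111111111111111111111111111111
step 1: eval (z != 7)                11111111111111111111111111111111
step 2: x <- z                       11111111111111001111111111111111
step 3: w <- x                       00000000000000110000000000000000
step 4: z <- (min(-7, tid) + tid)    11111111111111111111111111111111

Answer: 5 steps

z: -7,-6,-5,-4,-3,-2,-1,0,1,2,3,4,5,6,7,8,9,10,11,12,13,14,15,16,17,18,19,20,21,22,23,24
w: 3,3,3,3,3,3,3,3,3,3,3,3,3,3,14,15,3,3,3,3,3,3,3,3,3,3,3,3,3,3,3,3
x: 0,0,1,1,2,2,3,3,4,4,5,5,6,6,14,15,8,8,9,9,10,10,11,11,12,12,13,13,14,14,15,15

steps = 5; useful = 128; efficiency = 128/160 = 4/5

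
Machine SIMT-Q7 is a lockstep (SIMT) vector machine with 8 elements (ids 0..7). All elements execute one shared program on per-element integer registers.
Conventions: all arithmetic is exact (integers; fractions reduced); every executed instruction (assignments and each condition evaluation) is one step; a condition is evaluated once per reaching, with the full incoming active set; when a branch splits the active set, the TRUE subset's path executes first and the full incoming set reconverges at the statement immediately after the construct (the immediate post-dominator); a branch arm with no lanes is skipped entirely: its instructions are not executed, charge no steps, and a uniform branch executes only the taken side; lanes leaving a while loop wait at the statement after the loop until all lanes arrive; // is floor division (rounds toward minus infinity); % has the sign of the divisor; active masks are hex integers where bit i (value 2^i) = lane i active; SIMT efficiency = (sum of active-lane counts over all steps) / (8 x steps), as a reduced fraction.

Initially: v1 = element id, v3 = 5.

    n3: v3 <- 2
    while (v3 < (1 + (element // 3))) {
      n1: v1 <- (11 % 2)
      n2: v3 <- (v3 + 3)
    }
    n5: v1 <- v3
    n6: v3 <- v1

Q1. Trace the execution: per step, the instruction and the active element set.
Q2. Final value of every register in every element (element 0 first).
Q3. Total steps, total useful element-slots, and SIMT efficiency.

step 0: v3 <- 2                      0xff
step 1: eval (v3 < (1 + (element // 3))) 0xff
step 2: v1 <- (11 % 2)               0xc0
step 3: v3 <- (v3 + 3)               0xc0
step 4: eval (v3 < (1 + (element // 3))) 0xc0
step 5: v1 <- v3                     0xff
step 6: v3 <- v1                     0xff

Answer: 7 steps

v1: 2,2,2,2,2,2,5,5
v3: 2,2,2,2,2,2,5,5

steps = 7; useful = 38; efficiency = 38/56 = 19/28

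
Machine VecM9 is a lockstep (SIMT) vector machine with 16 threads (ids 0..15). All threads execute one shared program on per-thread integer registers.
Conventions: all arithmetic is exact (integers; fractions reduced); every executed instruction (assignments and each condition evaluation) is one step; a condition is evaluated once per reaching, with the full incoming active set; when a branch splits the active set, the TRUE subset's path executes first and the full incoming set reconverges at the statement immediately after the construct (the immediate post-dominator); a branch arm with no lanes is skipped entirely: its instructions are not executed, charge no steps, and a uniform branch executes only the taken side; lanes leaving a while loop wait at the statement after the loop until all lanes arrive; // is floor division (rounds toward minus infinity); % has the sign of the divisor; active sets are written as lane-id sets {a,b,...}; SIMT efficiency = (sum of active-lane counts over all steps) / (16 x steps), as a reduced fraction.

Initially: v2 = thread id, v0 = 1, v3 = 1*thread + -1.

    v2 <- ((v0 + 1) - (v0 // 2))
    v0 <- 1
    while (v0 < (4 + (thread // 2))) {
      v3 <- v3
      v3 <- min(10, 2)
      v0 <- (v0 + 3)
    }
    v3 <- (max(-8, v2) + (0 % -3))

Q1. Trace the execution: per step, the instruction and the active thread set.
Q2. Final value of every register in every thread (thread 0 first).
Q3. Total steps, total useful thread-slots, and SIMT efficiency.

step 0: v2 <- ((v0 + 1) - (v0 // 2)) {0,1,2,3,4,5,6,7,8,9,10,11,12,13,14,15}
step 1: v0 <- 1                      {0,1,2,3,4,5,6,7,8,9,10,11,12,13,14,15}
step 2: eval (v0 < (4 + (thread // 2))) {0,1,2,3,4,5,6,7,8,9,10,11,12,13,14,15}
step 3: v3 <- v3                     {0,1,2,3,4,5,6,7,8,9,10,11,12,13,14,15}
step 4: v3 <- min(10, 2)             {0,1,2,3,4,5,6,7,8,9,10,11,12,13,14,15}
step 5: v0 <- (v0 + 3)               {0,1,2,3,4,5,6,7,8,9,10,11,12,13,14,15}
step 6: eval (v0 < (4 + (thread // 2))) {0,1,2,3,4,5,6,7,8,9,10,11,12,13,14,15}
step 7: v3 <- v3                     {2,3,4,5,6,7,8,9,10,11,12,13,14,15}
step 8: v3 <- min(10, 2)             {2,3,4,5,6,7,8,9,10,11,12,13,14,15}
step 9: v0 <- (v0 + 3)               {2,3,4,5,6,7,8,9,10,11,12,13,14,15}
step 10: eval (v0 < (4 + (thread // 2))) {2,3,4,5,6,7,8,9,10,11,12,13,14,15}
step 11: v3 <- v3                     {8,9,10,11,12,13,14,15}
step 12: v3 <- min(10, 2)             {8,9,10,11,12,13,14,15}
step 13: v0 <- (v0 + 3)               {8,9,10,11,12,13,14,15}
step 14: eval (v0 < (4 + (thread // 2))) {8,9,10,11,12,13,14,15}
step 15: v3 <- v3                     {14,15}
step 16: v3 <- min(10, 2)             {14,15}
step 17: v0 <- (v0 + 3)               {14,15}
step 18: eval (v0 < (4 + (thread // 2))) {14,15}
step 19: v3 <- (max(-8, v2) + (0 % -3)) {0,1,2,3,4,5,6,7,8,9,10,11,12,13,14,15}

Answer: 20 steps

v2: 2,2,2,2,2,2,2,2,2,2,2,2,2,2,2,2
v0: 4,4,7,7,7,7,7,7,10,10,10,10,10,10,13,13
v3: 2,2,2,2,2,2,2,2,2,2,2,2,2,2,2,2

steps = 20; useful = 224; efficiency = 224/320 = 7/10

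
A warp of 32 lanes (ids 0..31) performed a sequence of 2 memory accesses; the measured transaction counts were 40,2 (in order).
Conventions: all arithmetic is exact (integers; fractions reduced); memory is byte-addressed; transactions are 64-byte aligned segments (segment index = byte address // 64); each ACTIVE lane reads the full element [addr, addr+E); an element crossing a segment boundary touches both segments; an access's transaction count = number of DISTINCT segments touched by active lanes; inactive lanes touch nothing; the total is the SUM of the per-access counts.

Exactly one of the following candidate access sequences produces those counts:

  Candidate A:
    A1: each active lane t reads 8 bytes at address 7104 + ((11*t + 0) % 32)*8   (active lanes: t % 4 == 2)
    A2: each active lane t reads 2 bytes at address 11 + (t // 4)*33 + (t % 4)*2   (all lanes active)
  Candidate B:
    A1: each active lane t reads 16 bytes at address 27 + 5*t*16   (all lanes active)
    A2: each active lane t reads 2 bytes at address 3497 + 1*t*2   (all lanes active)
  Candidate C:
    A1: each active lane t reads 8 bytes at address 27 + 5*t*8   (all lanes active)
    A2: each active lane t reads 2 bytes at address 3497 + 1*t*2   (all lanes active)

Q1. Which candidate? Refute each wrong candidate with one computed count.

A: A1 gives 4 transactions, not 40
C: A1 gives 20 transactions, not 40
B: all counts match (40,2)

Answer: B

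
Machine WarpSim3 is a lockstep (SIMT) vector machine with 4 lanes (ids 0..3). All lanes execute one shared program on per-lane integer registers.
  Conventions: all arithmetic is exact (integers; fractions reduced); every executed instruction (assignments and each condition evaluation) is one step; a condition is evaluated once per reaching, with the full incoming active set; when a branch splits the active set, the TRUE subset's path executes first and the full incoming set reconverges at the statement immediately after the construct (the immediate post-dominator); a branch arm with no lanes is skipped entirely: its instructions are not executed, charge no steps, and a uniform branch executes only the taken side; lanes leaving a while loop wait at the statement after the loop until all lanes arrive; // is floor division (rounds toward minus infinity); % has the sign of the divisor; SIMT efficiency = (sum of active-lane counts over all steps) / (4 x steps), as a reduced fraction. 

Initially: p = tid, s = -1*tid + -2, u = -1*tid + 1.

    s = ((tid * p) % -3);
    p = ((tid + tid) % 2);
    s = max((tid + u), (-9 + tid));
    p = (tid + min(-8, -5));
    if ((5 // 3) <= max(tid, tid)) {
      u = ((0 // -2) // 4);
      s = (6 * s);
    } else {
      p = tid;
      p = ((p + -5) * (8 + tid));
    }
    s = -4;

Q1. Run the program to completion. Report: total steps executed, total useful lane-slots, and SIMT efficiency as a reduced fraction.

Answer: 10 steps, 32 useful, 4/5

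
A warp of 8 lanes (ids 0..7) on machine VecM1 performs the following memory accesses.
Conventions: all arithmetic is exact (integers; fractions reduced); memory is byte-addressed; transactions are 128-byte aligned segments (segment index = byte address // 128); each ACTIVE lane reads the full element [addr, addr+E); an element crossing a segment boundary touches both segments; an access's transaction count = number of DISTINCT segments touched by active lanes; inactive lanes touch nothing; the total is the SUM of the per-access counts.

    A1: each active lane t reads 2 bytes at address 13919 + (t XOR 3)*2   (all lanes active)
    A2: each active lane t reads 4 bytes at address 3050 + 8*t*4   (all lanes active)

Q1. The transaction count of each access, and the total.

A1: 1 transaction
A2: 3 transactions

Answer: 1,3; total 4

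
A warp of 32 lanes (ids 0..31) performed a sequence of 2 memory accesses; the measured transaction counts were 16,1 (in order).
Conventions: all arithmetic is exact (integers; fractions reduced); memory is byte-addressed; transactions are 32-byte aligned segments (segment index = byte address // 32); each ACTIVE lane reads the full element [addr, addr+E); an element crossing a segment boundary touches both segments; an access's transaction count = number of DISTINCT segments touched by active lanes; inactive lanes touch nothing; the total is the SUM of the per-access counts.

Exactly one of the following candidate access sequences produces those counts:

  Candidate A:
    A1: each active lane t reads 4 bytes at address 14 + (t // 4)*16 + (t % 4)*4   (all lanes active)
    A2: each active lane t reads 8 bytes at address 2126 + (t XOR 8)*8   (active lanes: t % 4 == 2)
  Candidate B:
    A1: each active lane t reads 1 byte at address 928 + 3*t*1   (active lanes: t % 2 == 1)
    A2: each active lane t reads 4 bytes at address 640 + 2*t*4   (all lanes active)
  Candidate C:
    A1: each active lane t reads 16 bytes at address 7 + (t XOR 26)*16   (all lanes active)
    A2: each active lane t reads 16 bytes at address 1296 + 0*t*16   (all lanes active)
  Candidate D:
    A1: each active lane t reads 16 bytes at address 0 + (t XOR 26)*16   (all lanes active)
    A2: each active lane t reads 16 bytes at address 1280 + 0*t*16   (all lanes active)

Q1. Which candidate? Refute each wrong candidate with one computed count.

A: A1 gives 5 transactions, not 16
B: A1 gives 3 transactions, not 16
C: A1 gives 17 transactions, not 16
D: all counts match (16,1)

Answer: D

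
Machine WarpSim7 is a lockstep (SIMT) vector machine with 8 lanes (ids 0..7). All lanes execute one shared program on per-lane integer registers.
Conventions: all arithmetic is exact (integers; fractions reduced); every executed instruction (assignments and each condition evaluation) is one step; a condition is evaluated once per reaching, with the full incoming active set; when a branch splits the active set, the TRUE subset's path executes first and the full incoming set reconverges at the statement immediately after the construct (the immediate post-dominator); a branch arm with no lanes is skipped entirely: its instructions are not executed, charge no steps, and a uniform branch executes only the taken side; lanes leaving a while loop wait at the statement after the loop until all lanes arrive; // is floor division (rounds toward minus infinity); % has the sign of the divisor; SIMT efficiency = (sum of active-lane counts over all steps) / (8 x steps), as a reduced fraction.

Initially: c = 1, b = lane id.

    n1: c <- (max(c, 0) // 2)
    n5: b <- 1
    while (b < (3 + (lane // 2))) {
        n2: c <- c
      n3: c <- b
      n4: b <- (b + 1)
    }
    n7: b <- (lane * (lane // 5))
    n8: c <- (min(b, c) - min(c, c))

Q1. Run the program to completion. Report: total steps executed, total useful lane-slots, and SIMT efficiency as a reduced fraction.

Answer: 25 steps, 152 useful, 19/25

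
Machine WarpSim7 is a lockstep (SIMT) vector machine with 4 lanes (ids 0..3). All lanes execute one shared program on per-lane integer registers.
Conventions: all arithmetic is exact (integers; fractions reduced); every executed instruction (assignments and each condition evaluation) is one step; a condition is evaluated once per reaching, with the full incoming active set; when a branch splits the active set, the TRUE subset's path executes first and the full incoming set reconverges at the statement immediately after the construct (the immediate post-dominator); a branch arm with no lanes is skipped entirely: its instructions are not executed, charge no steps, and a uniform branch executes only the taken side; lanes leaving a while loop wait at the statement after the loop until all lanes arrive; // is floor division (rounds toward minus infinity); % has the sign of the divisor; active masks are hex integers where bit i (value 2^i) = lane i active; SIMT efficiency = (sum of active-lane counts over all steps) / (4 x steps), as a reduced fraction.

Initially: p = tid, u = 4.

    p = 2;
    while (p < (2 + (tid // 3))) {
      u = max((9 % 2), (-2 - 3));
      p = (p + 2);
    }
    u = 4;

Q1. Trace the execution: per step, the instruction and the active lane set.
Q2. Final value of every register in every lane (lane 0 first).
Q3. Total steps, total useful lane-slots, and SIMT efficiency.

step 0: p <- 2                       0xf
step 1: eval (p < (2 + (tid // 3)))  0xf
step 2: u <- max((9 % 2), (-2 - 3))  0x8
step 3: p <- (p + 2)                 0x8
step 4: eval (p < (2 + (tid // 3)))  0x8
step 5: u <- 4                       0xf

Answer: 6 steps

p: 2,2,2,4
u: 4,4,4,4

steps = 6; useful = 15; efficiency = 15/24 = 5/8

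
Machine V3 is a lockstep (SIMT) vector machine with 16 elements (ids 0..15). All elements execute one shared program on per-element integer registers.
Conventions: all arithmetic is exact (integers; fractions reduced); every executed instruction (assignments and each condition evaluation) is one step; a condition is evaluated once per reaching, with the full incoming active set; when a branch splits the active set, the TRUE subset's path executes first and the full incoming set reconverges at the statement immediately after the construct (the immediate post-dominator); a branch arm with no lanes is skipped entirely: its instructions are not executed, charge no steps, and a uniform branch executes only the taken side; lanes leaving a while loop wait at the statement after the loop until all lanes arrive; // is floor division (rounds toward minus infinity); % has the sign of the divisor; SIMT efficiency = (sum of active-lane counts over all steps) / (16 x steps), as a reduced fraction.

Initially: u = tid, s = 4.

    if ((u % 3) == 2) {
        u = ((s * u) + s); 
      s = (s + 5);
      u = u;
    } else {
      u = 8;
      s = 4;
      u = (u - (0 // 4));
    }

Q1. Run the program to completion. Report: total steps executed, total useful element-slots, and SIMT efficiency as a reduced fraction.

Answer: 7 steps, 64 useful, 4/7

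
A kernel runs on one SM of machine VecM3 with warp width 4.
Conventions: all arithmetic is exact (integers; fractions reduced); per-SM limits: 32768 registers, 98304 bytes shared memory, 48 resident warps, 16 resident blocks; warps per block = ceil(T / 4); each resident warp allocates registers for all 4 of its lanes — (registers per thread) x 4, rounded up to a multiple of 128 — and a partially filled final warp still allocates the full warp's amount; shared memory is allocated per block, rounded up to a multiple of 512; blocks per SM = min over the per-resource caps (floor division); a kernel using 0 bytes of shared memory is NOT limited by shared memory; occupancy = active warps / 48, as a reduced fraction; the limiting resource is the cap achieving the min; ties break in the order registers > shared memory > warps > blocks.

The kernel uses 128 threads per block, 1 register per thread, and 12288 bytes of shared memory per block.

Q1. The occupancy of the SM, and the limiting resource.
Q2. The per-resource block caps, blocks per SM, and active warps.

Answer: occupancy 2/3, limited by warps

registers: 8 blocks
shared memory: 8 blocks
warps: 1 block
blocks: 16 blocks

Answer: 1 block, 32 active warps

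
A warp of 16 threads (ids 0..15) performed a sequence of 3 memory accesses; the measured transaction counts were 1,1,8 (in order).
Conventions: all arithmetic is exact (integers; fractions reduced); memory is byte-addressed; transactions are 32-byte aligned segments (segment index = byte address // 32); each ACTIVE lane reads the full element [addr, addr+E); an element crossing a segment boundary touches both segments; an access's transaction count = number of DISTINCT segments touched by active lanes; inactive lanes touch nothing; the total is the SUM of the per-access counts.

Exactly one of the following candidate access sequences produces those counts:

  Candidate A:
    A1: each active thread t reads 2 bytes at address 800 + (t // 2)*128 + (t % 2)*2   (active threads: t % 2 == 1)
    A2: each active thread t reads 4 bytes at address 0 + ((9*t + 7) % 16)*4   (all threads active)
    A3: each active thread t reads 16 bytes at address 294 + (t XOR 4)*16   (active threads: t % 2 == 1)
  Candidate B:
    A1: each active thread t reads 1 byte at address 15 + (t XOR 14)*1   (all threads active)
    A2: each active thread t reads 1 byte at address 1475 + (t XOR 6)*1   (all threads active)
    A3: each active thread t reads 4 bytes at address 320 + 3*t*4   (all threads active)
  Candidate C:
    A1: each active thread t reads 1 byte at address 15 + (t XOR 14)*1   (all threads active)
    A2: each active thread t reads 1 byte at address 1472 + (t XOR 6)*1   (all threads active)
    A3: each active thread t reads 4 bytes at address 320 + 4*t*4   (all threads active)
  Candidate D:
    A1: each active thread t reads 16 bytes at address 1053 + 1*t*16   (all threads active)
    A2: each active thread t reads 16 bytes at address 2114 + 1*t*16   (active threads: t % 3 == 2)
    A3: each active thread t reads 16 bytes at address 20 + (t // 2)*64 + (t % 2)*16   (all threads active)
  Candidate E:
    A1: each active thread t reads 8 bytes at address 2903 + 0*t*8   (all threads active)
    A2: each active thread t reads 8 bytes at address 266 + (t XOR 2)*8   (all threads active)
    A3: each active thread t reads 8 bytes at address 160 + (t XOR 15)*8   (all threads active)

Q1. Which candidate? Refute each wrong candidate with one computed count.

A: A1 gives 8 transactions, not 1
B: A3 gives 6 transactions, not 8
D: A1 gives 9 transactions, not 1
E: A2 gives 5 transactions, not 1
C: all counts match (1,1,8)

Answer: C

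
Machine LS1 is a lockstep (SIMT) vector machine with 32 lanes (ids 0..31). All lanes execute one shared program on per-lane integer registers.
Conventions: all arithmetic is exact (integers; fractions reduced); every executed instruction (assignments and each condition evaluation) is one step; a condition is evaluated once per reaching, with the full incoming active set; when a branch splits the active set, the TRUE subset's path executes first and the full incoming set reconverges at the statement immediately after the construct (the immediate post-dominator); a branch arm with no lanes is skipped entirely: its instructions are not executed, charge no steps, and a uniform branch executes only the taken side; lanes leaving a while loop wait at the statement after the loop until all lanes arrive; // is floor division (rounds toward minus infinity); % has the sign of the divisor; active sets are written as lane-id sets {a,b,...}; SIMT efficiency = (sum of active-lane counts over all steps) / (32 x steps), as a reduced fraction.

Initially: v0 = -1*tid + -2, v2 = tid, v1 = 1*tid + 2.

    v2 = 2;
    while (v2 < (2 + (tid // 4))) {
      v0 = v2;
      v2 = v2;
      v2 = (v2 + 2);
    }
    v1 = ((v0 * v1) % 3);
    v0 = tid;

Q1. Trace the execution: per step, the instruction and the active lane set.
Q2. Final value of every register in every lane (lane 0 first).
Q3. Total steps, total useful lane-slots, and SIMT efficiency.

step 0: v2 <- 2                      {0,1,2,3,4,5,6,7,8,9,10,11,12,13,14,15,16,17,18,19,20,21,22,23,24,25,26,27,28,29,30,31}
step 1: eval (v2 < (2 + (tid // 4))) {0,1,2,3,4,5,6,7,8,9,10,11,12,13,14,15,16,17,18,19,20,21,22,23,24,25,26,27,28,29,30,31}
step 2: v0 <- v2                     {4,5,6,7,8,9,10,11,12,13,14,15,16,17,18,19,20,21,22,23,24,25,26,27,28,29,30,31}
step 3: v2 <- v2                     {4,5,6,7,8,9,10,11,12,13,14,15,16,17,18,19,20,21,22,23,24,25,26,27,28,29,30,31}
step 4: v2 <- (v2 + 2)               {4,5,6,7,8,9,10,11,12,13,14,15,16,17,18,19,20,21,22,23,24,25,26,27,28,29,30,31}
step 5: eval (v2 < (2 + (tid // 4))) {4,5,6,7,8,9,10,11,12,13,14,15,16,17,18,19,20,21,22,23,24,25,26,27,28,29,30,31}
step 6: v0 <- v2                     {12,13,14,15,16,17,18,19,20,21,22,23,24,25,26,27,28,29,30,31}
step 7: v2 <- v2                     {12,13,14,15,16,17,18,19,20,21,22,23,24,25,26,27,28,29,30,31}
step 8: v2 <- (v2 + 2)               {12,13,14,15,16,17,18,19,20,21,22,23,24,25,26,27,28,29,30,31}
step 9: eval (v2 < (2 + (tid // 4))) {12,13,14,15,16,17,18,19,20,21,22,23,24,25,26,27,28,29,30,31}
step 10: v0 <- v2                     {20,21,22,23,24,25,26,27,28,29,30,31}
step 11: v2 <- v2                     {20,21,22,23,24,25,26,27,28,29,30,31}
step 12: v2 <- (v2 + 2)               {20,21,22,23,24,25,26,27,28,29,30,31}
step 13: eval (v2 < (2 + (tid // 4))) {20,21,22,23,24,25,26,27,28,29,30,31}
step 14: v0 <- v2                     {28,29,30,31}
step 15: v2 <- v2                     {28,29,30,31}
step 16: v2 <- (v2 + 2)               {28,29,30,31}
step 17: eval (v2 < (2 + (tid // 4))) {28,29,30,31}
step 18: v1 <- ((v0 * v1) % 3)        {0,1,2,3,4,5,6,7,8,9,10,11,12,13,14,15,16,17,18,19,20,21,22,23,24,25,26,27,28,29,30,31}
step 19: v0 <- tid                    {0,1,2,3,4,5,6,7,8,9,10,11,12,13,14,15,16,17,18,19,20,21,22,23,24,25,26,27,28,29,30,31}

Answer: 20 steps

v0: 0,1,2,3,4,5,6,7,8,9,10,11,12,13,14,15,16,17,18,19,20,21,22,23,24,25,26,27,28,29,30,31
v2: 2,2,2,2,4,4,4,4,4,4,4,4,6,6,6,6,6,6,6,6,8,8,8,8,8,8,8,8,10,10,10,10
v1: 2,0,2,2,0,2,1,0,2,1,0,2,2,0,1,2,0,1,2,0,0,0,0,0,0,0,0,0,0,2,1,0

steps = 20; useful = 384; efficiency = 384/640 = 3/5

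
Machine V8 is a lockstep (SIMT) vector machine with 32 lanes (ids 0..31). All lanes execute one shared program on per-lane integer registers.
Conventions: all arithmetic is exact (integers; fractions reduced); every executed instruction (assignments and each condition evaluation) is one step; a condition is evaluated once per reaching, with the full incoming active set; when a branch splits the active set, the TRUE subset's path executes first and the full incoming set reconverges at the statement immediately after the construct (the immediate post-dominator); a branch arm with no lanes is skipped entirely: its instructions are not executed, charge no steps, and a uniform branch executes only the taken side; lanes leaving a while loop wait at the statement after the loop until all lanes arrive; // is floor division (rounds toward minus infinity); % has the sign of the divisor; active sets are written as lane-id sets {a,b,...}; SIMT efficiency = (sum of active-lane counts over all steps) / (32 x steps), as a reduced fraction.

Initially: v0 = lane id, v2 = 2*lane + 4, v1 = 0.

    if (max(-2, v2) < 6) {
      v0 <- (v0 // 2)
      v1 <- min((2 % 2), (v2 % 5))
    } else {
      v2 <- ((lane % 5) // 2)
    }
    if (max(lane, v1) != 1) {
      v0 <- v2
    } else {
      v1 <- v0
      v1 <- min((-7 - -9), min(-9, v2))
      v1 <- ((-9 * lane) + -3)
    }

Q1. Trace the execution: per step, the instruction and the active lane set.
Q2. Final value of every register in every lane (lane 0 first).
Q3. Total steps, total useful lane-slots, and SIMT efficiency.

step 0: eval (max(-2, v2) < 6)       {0,1,2,3,4,5,6,7,8,9,10,11,12,13,14,15,16,17,18,19,20,21,22,23,24,25,26,27,28,29,30,31}
step 1: v0 <- (v0 // 2)              {0}
step 2: v1 <- min((2 % 2), (v2 % 5)) {0}
step 3: v2 <- ((lane % 5) // 2)      {1,2,3,4,5,6,7,8,9,10,11,12,13,14,15,16,17,18,19,20,21,22,23,24,25,26,27,28,29,30,31}
step 4: eval (max(lane, v1) != 1)    {0,1,2,3,4,5,6,7,8,9,10,11,12,13,14,15,16,17,18,19,20,21,22,23,24,25,26,27,28,29,30,31}
step 5: v0 <- v2                     {0,2,3,4,5,6,7,8,9,10,11,12,13,14,15,16,17,18,19,20,21,22,23,24,25,26,27,28,29,30,31}
step 6: v1 <- v0                     {1}
step 7: v1 <- min((-7 - -9), min(-9, v2)) {1}
step 8: v1 <- ((-9 * lane) + -3)     {1}

Answer: 9 steps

v0: 4,1,1,1,2,0,0,1,1,2,0,0,1,1,2,0,0,1,1,2,0,0,1,1,2,0,0,1,1,2,0,0
v2: 4,0,1,1,2,0,0,1,1,2,0,0,1,1,2,0,0,1,1,2,0,0,1,1,2,0,0,1,1,2,0,0
v1: 0,-12,0,0,0,0,0,0,0,0,0,0,0,0,0,0,0,0,0,0,0,0,0,0,0,0,0,0,0,0,0,0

steps = 9; useful = 131; efficiency = 131/288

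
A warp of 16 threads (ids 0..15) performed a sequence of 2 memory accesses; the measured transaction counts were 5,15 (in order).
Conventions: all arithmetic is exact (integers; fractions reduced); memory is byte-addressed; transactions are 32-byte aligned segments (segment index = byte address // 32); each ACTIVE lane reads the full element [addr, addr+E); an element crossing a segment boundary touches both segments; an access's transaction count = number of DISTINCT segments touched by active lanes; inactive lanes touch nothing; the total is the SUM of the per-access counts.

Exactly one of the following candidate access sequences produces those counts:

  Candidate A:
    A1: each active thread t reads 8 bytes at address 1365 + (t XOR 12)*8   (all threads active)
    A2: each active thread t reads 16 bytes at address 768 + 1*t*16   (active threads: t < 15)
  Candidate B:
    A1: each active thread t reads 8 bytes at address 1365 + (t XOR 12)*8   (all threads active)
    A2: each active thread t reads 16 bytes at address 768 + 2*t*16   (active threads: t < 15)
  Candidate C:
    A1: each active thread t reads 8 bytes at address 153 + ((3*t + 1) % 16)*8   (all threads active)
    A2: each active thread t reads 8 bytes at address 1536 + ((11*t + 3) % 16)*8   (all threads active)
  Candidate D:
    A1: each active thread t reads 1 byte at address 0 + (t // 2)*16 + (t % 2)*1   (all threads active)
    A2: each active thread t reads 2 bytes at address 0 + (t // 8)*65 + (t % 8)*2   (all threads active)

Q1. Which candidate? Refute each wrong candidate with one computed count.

A: A2 gives 8 transactions, not 15
C: A2 gives 4 transactions, not 15
D: A1 gives 4 transactions, not 5
B: all counts match (5,15)

Answer: B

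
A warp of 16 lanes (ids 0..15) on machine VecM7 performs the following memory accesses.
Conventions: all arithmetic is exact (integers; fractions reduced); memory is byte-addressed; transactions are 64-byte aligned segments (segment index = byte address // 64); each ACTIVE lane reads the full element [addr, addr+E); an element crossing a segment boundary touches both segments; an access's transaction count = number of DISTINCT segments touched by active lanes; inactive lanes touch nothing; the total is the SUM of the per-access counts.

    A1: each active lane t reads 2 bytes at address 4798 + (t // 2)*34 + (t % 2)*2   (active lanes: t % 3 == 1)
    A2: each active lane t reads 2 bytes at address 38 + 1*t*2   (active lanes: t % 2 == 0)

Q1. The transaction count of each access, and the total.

A1: 4 transactions
A2: 2 transactions

Answer: 4,2; total 6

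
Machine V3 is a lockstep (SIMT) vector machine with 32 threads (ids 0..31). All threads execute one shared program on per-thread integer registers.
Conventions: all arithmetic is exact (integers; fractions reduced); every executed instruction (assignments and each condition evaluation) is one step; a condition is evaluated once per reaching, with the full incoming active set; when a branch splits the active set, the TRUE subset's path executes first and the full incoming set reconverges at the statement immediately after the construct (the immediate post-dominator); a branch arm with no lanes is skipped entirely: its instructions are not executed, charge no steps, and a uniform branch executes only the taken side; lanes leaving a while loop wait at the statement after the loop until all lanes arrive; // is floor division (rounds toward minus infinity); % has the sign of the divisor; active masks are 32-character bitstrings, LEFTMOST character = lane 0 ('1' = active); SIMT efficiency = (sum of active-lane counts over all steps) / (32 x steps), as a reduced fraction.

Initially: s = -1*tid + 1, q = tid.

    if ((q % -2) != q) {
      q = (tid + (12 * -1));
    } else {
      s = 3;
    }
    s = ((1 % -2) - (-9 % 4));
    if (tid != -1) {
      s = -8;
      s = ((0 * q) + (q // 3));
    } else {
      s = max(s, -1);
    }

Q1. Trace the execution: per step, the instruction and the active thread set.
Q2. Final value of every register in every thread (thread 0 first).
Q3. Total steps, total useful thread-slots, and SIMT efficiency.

step 0: eval ((q % -2) != q)         11111111111111111111111111111111
step 1: q <- (tid + (12 * -1))       01111111111111111111111111111111
step 2: s <- 3                       10000000000000000000000000000000
step 3: s <- ((1 % -2) - (-9 % 4))   11111111111111111111111111111111
step 4: eval (tid != -1)             11111111111111111111111111111111
step 5: s <- -8                      11111111111111111111111111111111
step 6: s <- ((0 * q) + (q // 3))    11111111111111111111111111111111

Answer: 7 steps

s: 0,-4,-4,-3,-3,-3,-2,-2,-2,-1,-1,-1,0,0,0,1,1,1,2,2,2,3,3,3,4,4,4,5,5,5,6,6
q: 0,-11,-10,-9,-8,-7,-6,-5,-4,-3,-2,-1,0,1,2,3,4,5,6,7,8,9,10,11,12,13,14,15,16,17,18,19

steps = 7; useful = 192; efficiency = 192/224 = 6/7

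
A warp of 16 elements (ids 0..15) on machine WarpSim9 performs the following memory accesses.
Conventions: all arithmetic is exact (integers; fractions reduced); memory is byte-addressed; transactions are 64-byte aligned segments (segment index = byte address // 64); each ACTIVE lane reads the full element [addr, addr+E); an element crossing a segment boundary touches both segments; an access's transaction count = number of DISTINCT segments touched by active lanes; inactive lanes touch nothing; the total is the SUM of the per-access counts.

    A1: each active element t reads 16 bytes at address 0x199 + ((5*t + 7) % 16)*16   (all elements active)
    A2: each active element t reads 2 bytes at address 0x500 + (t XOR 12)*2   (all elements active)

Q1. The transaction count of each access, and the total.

A1: 5 transactions
A2: 1 transaction

Answer: 5,1; total 6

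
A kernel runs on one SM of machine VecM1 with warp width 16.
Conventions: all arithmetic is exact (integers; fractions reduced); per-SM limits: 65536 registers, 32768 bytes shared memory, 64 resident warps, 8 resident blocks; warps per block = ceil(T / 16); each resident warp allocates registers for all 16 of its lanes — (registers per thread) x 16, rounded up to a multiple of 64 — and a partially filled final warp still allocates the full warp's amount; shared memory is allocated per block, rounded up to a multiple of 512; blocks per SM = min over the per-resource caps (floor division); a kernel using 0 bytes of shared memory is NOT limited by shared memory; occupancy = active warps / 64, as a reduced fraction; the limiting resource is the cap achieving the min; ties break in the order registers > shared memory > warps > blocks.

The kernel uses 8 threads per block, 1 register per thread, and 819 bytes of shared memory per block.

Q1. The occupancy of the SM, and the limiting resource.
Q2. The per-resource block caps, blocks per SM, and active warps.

Answer: occupancy 1/8, limited by blocks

registers: 1024 blocks
shared memory: 32 blocks
warps: 64 blocks
blocks: 8 blocks

Answer: 8 blocks, 8 active warps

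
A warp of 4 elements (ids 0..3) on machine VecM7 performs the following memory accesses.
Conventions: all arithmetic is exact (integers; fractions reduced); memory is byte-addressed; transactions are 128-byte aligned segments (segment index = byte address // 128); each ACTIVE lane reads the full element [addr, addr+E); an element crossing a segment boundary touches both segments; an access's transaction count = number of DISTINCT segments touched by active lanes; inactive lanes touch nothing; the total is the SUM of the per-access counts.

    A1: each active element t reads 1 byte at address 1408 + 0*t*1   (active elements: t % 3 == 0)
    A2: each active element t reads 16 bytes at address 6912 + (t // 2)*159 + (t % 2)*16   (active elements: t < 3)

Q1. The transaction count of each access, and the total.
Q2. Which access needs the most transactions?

A1: 1 transaction
A2: 2 transactions

Answer: 1,2; total 3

Answer: A2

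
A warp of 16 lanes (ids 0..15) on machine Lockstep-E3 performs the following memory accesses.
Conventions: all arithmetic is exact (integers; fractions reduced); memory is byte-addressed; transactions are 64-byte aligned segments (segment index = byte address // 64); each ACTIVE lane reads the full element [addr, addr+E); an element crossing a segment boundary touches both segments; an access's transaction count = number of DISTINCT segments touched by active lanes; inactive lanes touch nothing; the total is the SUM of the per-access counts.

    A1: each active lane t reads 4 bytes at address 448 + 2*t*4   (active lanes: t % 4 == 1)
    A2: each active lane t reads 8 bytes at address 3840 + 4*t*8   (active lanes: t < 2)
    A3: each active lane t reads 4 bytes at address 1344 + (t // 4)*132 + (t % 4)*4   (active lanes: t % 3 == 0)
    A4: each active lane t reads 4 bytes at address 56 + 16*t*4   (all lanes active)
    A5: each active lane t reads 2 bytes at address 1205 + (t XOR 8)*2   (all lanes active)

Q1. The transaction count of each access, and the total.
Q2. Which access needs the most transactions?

A1: 2 transactions
A2: 1 transaction
A3: 4 transactions
A4: 16 transactions
A5: 2 transactions

Answer: 2,1,4,16,2; total 25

Answer: A4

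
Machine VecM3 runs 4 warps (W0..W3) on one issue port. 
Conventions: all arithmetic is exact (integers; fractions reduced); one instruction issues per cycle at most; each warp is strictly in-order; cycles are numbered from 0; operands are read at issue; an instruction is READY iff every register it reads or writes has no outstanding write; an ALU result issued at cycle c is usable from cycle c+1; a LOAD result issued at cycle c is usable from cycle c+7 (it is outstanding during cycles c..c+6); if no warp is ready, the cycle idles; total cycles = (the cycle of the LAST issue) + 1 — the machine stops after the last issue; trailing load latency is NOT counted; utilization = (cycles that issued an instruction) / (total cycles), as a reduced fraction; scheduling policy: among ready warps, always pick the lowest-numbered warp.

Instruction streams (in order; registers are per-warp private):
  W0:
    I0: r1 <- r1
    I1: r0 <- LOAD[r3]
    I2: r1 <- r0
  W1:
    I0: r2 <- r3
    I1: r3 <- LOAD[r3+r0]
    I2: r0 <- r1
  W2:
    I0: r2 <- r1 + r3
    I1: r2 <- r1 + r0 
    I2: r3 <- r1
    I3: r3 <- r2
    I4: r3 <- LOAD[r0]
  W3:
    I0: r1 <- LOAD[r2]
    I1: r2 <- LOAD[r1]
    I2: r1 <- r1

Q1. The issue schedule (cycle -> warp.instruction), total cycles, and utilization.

cycle 0: W0.I0
cycle 1: W0.I1
cycle 2: W1.I0
cycle 3: W1.I1
cycle 4: W1.I2
cycle 5: W2.I0
cycle 6: W2.I1
cycle 7: W2.I2
cycle 8: W0.I2
cycle 9: W2.I3
cycle 10: W2.I4
cycle 11: W3.I0
cycle 12: idle
cycle 13: idle
cycle 14: idle
cycle 15: idle
cycle 16: idle
cycle 17: idle
cycle 18: W3.I1
cycle 19: W3.I2

Answer: 20 cycles, utilization 7/10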